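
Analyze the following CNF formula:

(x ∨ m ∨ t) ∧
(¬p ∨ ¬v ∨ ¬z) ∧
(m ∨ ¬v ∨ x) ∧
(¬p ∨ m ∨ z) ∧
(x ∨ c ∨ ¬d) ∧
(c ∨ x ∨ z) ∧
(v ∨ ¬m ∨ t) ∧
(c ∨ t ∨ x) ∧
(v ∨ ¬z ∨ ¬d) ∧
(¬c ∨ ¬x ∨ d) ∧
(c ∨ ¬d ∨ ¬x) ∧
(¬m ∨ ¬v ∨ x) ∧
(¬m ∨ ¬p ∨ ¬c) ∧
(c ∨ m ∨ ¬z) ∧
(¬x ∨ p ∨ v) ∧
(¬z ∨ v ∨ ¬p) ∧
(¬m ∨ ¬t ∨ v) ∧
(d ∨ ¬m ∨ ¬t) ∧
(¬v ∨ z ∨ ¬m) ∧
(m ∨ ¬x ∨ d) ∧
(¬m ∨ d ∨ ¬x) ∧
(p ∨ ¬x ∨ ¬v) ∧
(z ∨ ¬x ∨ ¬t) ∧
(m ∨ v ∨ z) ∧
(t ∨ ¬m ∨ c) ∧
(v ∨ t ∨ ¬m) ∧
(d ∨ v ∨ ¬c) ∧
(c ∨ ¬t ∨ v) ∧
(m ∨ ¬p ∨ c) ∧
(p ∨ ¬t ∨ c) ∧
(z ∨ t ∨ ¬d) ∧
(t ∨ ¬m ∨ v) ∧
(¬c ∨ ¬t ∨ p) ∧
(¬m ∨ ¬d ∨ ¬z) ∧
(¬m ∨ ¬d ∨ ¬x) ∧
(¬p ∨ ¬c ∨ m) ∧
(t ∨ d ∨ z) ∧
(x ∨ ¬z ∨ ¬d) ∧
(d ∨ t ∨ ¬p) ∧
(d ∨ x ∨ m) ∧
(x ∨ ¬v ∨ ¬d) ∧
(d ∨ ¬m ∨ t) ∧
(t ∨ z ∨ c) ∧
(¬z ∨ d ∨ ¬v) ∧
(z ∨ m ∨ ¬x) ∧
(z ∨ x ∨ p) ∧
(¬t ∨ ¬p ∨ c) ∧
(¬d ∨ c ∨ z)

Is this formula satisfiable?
No

No, the formula is not satisfiable.

No assignment of truth values to the variables can make all 48 clauses true simultaneously.

The formula is UNSAT (unsatisfiable).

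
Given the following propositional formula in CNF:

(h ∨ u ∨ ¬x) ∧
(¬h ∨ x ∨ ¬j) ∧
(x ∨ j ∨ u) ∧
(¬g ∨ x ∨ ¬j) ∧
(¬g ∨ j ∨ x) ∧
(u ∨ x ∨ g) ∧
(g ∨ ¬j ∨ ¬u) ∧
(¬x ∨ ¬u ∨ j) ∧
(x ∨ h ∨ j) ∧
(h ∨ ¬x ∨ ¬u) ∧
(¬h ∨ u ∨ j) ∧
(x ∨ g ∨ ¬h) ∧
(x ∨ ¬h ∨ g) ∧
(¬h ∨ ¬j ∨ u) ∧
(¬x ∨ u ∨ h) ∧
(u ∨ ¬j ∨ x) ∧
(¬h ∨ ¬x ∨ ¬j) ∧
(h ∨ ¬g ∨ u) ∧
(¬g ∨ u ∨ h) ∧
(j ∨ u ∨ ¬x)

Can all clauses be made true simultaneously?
No

No, the formula is not satisfiable.

No assignment of truth values to the variables can make all 20 clauses true simultaneously.

The formula is UNSAT (unsatisfiable).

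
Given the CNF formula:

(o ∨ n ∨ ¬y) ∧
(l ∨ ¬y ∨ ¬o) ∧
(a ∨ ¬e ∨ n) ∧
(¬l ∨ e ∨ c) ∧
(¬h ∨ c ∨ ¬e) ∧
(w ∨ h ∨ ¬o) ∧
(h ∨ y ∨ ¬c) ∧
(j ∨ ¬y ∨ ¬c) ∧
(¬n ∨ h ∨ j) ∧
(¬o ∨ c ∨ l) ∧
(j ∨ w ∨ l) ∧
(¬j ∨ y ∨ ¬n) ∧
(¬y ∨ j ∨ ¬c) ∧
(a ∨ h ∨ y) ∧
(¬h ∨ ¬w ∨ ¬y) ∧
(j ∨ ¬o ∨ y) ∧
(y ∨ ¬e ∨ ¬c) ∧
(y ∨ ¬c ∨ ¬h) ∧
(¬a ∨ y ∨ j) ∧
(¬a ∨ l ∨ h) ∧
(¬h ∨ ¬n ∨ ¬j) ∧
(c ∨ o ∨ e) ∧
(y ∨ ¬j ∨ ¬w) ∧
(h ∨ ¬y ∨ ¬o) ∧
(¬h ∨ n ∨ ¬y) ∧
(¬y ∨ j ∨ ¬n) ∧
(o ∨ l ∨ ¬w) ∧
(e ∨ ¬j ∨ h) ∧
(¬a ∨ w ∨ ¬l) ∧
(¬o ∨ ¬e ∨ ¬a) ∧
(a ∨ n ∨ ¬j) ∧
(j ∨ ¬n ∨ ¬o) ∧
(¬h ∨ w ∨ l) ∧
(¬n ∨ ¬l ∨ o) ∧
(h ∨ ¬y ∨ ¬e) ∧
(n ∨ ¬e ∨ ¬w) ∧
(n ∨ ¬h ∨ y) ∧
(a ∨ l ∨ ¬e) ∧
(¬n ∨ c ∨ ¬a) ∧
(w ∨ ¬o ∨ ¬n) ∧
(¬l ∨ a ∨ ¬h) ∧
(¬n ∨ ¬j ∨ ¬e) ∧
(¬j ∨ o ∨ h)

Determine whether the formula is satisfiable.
No

No, the formula is not satisfiable.

No assignment of truth values to the variables can make all 43 clauses true simultaneously.

The formula is UNSAT (unsatisfiable).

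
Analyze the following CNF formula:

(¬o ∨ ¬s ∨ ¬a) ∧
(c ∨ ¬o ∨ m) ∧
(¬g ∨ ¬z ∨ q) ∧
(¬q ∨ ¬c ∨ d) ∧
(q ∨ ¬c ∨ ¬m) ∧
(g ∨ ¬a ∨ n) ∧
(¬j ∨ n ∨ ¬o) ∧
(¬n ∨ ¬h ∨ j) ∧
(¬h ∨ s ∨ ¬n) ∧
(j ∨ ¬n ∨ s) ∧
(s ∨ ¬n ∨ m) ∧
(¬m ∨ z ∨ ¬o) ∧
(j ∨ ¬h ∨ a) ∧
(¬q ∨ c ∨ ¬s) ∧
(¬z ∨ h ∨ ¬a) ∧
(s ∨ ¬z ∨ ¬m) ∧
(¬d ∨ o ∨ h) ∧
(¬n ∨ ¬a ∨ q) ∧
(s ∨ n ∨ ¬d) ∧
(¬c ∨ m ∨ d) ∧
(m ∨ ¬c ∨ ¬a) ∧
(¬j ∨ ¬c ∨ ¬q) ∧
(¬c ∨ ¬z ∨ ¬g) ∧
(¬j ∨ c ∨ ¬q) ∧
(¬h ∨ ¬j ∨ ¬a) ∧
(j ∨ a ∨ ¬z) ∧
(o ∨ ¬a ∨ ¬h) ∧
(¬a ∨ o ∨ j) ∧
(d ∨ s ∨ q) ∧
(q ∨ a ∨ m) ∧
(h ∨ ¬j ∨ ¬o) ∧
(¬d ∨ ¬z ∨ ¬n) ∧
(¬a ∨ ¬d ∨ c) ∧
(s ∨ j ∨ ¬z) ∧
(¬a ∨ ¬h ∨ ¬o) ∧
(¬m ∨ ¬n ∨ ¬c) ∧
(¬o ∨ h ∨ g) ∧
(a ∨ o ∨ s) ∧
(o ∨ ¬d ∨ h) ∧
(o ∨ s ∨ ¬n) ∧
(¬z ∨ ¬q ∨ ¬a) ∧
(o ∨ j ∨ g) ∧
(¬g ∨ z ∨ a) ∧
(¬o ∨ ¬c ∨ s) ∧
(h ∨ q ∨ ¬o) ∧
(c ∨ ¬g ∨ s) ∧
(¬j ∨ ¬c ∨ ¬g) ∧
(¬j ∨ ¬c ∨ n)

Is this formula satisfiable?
Yes

Yes, the formula is satisfiable.

One satisfying assignment is: j=True, d=False, o=False, c=False, g=False, s=True, m=True, h=False, n=False, z=True, a=False, q=False

Verification: With this assignment, all 48 clauses evaluate to true.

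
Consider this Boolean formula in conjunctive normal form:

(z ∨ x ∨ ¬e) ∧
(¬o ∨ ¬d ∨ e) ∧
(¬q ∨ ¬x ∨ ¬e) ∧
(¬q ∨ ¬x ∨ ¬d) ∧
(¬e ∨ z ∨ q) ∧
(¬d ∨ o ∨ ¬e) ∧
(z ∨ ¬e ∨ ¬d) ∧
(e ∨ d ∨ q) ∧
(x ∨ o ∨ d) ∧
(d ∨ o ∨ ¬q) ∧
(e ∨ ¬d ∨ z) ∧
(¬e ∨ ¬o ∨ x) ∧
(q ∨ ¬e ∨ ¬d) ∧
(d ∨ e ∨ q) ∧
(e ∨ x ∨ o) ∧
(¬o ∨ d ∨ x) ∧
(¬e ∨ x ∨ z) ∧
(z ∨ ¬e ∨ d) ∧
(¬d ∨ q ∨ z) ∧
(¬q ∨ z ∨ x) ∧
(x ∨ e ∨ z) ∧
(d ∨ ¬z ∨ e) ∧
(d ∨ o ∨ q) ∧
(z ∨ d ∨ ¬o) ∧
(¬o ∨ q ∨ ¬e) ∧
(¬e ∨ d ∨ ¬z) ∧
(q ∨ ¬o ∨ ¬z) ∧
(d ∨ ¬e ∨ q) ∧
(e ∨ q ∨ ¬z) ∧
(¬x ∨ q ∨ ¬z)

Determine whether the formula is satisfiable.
No

No, the formula is not satisfiable.

No assignment of truth values to the variables can make all 30 clauses true simultaneously.

The formula is UNSAT (unsatisfiable).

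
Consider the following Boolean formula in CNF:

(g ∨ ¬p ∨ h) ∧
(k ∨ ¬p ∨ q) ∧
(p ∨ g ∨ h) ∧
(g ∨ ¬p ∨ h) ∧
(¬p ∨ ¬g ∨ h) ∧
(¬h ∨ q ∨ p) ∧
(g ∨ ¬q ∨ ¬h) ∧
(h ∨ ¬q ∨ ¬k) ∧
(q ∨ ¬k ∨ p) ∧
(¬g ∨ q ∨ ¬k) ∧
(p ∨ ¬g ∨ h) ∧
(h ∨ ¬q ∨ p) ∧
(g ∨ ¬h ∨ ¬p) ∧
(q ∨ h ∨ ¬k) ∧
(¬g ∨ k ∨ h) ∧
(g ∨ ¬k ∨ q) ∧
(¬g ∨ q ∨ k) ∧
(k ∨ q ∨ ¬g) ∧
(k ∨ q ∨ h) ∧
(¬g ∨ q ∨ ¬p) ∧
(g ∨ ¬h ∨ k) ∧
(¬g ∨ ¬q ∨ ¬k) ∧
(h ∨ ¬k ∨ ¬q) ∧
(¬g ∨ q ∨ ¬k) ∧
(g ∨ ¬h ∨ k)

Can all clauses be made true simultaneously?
Yes

Yes, the formula is satisfiable.

One satisfying assignment is: q=True, p=False, h=True, k=False, g=True

Verification: With this assignment, all 25 clauses evaluate to true.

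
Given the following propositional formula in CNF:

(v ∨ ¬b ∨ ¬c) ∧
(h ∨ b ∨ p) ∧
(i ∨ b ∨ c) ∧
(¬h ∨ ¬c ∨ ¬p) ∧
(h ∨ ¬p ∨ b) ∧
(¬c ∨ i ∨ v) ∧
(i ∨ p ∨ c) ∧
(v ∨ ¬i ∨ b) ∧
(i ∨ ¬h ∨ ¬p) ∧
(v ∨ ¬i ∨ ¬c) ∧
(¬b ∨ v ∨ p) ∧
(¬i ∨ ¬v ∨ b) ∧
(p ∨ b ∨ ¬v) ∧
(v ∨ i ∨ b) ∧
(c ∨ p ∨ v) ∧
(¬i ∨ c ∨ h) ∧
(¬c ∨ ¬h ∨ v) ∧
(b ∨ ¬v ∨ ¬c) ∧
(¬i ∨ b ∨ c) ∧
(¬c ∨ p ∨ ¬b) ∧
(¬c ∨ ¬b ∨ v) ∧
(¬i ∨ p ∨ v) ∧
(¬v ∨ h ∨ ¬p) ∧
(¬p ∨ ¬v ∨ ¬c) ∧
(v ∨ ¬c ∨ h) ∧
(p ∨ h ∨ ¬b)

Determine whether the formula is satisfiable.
Yes

Yes, the formula is satisfiable.

One satisfying assignment is: i=False, v=False, b=True, c=False, p=True, h=False

Verification: With this assignment, all 26 clauses evaluate to true.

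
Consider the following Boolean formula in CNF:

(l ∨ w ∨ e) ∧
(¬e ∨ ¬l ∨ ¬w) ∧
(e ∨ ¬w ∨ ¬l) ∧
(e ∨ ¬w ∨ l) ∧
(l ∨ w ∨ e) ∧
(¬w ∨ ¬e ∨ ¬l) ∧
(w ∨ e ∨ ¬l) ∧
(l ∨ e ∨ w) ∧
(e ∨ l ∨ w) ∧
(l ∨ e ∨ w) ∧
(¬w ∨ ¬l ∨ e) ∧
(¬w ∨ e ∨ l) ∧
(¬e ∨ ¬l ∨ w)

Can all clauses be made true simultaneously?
Yes

Yes, the formula is satisfiable.

One satisfying assignment is: w=False, e=True, l=False

Verification: With this assignment, all 13 clauses evaluate to true.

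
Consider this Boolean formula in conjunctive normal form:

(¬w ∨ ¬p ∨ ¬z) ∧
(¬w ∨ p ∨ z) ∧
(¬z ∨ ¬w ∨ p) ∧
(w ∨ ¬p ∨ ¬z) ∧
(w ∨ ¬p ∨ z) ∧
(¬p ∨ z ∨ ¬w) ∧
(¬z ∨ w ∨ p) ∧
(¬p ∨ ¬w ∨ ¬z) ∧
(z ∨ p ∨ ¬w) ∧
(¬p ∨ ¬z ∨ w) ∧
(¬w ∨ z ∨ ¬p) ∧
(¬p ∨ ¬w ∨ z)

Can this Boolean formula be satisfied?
Yes

Yes, the formula is satisfiable.

One satisfying assignment is: w=False, p=False, z=False

Verification: With this assignment, all 12 clauses evaluate to true.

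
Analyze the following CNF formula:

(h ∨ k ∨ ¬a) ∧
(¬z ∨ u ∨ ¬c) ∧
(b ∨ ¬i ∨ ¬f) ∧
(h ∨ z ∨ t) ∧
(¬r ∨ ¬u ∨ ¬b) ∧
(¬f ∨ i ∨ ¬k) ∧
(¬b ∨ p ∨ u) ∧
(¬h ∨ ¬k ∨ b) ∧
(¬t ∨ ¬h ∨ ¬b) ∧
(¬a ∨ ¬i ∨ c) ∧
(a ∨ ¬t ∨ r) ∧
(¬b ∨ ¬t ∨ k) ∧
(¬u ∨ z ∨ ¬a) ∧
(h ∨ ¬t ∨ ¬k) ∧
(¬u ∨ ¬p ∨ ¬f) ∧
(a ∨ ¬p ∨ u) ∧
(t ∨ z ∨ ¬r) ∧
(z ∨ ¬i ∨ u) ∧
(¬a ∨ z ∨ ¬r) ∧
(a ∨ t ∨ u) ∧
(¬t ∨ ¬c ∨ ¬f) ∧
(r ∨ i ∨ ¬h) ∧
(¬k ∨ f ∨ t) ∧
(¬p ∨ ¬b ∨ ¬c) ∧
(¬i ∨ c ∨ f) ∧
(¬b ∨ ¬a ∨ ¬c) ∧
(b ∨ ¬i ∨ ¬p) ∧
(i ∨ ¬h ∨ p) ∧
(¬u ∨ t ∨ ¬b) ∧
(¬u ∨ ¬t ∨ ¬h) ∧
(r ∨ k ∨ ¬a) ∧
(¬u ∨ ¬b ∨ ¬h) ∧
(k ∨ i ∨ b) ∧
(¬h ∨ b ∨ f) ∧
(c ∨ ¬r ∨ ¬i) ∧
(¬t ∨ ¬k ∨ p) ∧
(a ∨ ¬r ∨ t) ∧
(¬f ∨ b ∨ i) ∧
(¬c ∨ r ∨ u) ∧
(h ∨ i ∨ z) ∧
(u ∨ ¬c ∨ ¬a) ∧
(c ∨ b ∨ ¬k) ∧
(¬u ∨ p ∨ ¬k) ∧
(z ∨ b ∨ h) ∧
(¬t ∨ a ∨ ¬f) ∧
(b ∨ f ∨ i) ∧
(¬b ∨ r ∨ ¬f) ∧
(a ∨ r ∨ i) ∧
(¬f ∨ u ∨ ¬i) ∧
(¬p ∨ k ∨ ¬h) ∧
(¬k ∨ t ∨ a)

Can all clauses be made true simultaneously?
Yes

Yes, the formula is satisfiable.

One satisfying assignment is: h=False, i=True, a=False, p=False, b=False, k=False, f=False, r=False, t=False, u=True, c=True, z=True

Verification: With this assignment, all 51 clauses evaluate to true.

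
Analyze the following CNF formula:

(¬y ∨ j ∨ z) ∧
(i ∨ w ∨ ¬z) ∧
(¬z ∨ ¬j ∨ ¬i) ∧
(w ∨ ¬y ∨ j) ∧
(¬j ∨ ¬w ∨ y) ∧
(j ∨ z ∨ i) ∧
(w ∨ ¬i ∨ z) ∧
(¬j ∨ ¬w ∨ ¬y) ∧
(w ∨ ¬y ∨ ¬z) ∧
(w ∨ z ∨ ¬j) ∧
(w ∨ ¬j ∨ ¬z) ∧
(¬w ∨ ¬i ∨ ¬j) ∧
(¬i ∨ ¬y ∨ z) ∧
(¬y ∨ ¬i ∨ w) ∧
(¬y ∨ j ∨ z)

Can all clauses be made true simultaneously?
Yes

Yes, the formula is satisfiable.

One satisfying assignment is: w=False, j=False, z=True, y=False, i=True

Verification: With this assignment, all 15 clauses evaluate to true.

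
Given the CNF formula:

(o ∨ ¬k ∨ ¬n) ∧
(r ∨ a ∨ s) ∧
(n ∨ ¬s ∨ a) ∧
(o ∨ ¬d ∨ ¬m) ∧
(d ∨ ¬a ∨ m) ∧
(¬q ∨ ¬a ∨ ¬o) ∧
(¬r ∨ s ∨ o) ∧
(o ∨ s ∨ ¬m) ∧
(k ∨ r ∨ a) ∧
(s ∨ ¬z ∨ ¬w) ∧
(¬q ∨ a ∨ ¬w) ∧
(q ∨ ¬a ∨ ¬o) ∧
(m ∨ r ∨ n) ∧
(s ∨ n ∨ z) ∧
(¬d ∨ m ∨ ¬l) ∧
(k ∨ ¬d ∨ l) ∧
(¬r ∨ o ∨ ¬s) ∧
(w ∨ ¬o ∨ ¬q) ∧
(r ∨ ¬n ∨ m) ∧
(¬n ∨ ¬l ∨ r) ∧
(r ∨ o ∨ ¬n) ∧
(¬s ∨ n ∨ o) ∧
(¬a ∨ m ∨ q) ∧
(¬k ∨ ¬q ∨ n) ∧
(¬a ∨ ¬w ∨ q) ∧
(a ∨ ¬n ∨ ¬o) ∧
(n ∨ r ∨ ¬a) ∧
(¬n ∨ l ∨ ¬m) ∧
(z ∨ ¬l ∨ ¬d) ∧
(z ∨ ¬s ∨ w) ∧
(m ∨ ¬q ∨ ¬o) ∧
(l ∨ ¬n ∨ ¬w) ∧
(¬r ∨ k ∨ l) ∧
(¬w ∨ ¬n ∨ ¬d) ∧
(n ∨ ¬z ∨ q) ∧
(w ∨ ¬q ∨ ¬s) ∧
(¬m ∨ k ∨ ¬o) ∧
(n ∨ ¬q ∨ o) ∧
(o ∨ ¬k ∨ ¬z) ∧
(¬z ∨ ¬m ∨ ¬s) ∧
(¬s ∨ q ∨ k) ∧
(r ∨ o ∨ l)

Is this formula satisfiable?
No

No, the formula is not satisfiable.

No assignment of truth values to the variables can make all 42 clauses true simultaneously.

The formula is UNSAT (unsatisfiable).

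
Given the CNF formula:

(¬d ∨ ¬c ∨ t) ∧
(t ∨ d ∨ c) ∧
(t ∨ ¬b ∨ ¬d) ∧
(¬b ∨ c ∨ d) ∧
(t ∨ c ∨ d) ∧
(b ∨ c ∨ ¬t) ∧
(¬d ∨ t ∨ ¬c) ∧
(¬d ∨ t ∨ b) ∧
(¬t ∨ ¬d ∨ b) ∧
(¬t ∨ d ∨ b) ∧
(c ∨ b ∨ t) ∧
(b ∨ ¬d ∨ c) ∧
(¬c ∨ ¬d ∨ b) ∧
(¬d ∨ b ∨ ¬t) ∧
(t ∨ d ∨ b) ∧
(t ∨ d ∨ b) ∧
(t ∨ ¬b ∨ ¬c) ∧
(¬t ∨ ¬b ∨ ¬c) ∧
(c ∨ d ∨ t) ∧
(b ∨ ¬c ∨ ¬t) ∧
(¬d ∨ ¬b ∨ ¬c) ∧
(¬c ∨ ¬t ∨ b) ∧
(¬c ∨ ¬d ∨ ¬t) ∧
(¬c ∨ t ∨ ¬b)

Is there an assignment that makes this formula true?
Yes

Yes, the formula is satisfiable.

One satisfying assignment is: d=True, t=True, c=False, b=True

Verification: With this assignment, all 24 clauses evaluate to true.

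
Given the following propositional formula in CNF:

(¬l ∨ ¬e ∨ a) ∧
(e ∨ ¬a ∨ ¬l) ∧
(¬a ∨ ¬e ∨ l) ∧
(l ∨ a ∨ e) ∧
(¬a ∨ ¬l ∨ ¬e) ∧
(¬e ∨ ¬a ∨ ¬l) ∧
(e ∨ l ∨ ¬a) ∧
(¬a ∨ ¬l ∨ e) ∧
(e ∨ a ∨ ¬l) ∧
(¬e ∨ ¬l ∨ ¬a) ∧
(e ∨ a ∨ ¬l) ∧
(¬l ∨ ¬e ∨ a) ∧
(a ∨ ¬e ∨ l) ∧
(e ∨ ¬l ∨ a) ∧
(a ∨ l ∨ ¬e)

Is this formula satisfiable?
No

No, the formula is not satisfiable.

No assignment of truth values to the variables can make all 15 clauses true simultaneously.

The formula is UNSAT (unsatisfiable).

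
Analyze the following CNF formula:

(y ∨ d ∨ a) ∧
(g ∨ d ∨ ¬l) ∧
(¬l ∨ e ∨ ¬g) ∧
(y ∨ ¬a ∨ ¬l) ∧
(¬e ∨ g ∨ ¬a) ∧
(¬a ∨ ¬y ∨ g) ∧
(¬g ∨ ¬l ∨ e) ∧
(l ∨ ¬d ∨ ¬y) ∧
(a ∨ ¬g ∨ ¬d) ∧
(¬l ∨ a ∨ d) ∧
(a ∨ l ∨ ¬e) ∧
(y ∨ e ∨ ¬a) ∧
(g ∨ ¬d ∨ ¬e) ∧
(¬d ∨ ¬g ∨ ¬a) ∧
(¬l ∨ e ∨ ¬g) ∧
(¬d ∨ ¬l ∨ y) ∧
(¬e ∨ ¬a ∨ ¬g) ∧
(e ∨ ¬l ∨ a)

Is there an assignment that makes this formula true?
Yes

Yes, the formula is satisfiable.

One satisfying assignment is: y=False, d=True, e=False, g=False, l=False, a=False

Verification: With this assignment, all 18 clauses evaluate to true.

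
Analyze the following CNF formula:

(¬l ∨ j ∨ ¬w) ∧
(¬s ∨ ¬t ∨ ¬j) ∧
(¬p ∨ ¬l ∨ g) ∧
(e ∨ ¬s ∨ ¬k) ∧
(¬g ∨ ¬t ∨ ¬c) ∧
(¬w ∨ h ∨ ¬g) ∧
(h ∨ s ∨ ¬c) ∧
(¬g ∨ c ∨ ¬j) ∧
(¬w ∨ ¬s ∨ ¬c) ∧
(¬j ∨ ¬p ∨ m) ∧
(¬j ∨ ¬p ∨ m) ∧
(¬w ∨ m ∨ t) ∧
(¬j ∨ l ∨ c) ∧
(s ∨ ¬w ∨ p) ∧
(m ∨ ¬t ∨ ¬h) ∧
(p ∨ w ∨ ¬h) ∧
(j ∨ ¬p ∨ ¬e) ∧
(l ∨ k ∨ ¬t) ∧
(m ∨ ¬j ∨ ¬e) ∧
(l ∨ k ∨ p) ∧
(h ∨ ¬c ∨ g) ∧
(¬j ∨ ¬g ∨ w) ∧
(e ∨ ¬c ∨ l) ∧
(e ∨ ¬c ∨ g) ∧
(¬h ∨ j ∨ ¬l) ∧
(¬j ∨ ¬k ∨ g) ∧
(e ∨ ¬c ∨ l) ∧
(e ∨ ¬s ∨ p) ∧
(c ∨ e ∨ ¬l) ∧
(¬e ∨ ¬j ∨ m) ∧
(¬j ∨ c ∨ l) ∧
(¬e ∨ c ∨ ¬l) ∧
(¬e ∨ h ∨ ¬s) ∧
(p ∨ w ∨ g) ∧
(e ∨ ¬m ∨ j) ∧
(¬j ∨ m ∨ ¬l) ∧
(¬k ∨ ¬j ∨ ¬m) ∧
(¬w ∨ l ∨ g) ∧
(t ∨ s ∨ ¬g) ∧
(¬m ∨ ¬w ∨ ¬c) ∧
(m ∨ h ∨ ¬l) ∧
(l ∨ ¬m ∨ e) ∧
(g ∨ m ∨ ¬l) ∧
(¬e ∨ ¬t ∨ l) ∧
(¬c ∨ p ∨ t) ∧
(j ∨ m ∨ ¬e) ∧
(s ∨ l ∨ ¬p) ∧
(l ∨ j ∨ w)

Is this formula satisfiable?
Yes

Yes, the formula is satisfiable.

One satisfying assignment is: j=False, l=False, m=True, t=False, e=True, c=False, g=True, h=True, p=False, w=True, k=True, s=True

Verification: With this assignment, all 48 clauses evaluate to true.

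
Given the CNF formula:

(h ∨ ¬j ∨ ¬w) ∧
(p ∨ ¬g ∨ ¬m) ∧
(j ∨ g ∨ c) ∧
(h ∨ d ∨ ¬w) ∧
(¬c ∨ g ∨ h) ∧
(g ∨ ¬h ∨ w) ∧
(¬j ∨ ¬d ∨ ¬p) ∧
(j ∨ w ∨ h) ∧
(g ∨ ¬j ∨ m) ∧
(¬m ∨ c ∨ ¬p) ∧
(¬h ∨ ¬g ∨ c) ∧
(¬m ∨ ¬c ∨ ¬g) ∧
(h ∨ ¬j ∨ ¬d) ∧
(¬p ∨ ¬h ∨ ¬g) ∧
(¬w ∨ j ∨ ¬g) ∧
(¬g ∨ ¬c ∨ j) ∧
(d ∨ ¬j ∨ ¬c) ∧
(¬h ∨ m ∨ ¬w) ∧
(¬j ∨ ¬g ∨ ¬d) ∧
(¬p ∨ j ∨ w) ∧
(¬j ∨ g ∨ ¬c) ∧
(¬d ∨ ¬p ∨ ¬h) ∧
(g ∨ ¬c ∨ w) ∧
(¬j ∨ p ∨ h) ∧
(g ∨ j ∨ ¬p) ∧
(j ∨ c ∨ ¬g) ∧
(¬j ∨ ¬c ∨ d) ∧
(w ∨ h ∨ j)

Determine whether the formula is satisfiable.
Yes

Yes, the formula is satisfiable.

One satisfying assignment is: h=False, w=False, c=False, d=False, g=True, p=True, m=False, j=True

Verification: With this assignment, all 28 clauses evaluate to true.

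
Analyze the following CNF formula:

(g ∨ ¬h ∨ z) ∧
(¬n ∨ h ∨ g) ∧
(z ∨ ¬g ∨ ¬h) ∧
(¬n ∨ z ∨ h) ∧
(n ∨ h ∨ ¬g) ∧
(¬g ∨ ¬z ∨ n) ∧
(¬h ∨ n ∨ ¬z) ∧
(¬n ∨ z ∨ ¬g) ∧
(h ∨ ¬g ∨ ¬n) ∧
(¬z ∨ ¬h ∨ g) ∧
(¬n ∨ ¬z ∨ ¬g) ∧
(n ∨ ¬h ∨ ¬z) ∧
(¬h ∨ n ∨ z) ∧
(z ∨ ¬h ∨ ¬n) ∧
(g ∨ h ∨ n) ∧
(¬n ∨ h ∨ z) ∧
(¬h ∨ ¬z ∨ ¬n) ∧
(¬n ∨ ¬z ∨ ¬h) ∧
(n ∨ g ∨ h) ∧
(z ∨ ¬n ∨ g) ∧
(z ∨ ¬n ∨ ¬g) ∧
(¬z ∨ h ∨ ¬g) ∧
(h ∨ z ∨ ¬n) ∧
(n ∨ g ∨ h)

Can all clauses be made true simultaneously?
No

No, the formula is not satisfiable.

No assignment of truth values to the variables can make all 24 clauses true simultaneously.

The formula is UNSAT (unsatisfiable).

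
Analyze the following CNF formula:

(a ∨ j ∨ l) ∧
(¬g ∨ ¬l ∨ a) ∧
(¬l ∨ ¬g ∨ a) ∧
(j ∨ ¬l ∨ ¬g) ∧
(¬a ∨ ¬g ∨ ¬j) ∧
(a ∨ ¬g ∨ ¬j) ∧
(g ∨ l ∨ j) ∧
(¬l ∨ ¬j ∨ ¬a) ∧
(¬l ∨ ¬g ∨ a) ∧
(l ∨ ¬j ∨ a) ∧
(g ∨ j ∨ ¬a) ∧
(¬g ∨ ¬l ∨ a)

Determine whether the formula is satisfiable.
Yes

Yes, the formula is satisfiable.

One satisfying assignment is: g=False, a=True, l=False, j=True

Verification: With this assignment, all 12 clauses evaluate to true.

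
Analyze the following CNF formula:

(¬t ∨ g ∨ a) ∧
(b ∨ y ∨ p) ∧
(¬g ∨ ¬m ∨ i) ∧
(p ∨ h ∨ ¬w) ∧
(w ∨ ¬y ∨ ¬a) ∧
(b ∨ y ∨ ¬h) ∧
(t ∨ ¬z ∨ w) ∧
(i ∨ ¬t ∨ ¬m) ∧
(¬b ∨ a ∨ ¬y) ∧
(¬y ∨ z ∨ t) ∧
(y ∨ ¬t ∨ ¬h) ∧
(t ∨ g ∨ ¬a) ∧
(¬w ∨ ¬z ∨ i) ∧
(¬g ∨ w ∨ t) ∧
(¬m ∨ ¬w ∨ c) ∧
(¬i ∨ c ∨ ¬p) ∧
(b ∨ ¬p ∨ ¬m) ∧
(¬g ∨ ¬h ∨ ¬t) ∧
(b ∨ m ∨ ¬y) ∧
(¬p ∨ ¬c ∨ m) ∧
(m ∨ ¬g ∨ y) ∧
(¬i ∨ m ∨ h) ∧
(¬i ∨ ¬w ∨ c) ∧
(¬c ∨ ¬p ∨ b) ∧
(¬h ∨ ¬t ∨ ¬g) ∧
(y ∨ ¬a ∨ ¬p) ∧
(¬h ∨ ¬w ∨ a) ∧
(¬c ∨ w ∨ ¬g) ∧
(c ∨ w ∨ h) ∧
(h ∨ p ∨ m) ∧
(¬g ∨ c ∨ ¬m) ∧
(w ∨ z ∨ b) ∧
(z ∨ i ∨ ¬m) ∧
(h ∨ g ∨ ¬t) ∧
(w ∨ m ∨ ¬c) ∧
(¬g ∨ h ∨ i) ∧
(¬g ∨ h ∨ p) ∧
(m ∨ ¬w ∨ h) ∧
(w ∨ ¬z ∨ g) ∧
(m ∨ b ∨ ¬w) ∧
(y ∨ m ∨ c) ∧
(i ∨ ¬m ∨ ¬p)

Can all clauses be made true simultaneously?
Yes

Yes, the formula is satisfiable.

One satisfying assignment is: c=False, h=True, p=False, t=False, b=True, w=False, g=False, m=True, z=False, a=False, i=True, y=False

Verification: With this assignment, all 42 clauses evaluate to true.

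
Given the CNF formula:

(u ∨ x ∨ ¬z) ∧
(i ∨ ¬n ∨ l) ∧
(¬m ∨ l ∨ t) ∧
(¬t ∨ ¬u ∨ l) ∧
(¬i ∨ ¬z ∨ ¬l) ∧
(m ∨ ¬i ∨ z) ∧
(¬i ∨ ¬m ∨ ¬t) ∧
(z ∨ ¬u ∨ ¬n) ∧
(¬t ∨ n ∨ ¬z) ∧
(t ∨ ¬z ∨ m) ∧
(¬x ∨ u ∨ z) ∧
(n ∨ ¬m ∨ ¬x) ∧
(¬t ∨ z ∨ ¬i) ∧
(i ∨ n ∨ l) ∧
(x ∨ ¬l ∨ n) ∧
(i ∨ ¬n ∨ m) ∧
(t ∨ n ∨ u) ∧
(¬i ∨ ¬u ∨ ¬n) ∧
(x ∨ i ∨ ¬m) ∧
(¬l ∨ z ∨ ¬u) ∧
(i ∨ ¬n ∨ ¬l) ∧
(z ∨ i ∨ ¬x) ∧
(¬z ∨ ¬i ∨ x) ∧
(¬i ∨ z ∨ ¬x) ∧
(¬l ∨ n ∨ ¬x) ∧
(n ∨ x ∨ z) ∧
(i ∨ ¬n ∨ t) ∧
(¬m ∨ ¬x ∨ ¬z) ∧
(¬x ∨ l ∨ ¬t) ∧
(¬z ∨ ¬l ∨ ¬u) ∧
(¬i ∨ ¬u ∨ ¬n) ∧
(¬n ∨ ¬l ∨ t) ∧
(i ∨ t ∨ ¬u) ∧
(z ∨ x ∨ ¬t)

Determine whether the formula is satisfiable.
No

No, the formula is not satisfiable.

No assignment of truth values to the variables can make all 34 clauses true simultaneously.

The formula is UNSAT (unsatisfiable).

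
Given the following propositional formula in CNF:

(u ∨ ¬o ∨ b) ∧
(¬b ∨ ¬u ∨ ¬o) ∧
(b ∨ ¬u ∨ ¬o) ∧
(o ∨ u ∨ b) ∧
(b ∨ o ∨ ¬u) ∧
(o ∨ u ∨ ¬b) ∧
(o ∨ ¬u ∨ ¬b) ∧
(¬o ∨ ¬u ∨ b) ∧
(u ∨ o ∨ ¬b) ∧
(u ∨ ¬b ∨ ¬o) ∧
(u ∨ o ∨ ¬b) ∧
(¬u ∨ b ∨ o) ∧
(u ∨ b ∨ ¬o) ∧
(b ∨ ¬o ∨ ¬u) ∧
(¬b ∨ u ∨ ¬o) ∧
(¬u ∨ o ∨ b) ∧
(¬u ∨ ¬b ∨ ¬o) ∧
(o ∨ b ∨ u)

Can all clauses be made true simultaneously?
No

No, the formula is not satisfiable.

No assignment of truth values to the variables can make all 18 clauses true simultaneously.

The formula is UNSAT (unsatisfiable).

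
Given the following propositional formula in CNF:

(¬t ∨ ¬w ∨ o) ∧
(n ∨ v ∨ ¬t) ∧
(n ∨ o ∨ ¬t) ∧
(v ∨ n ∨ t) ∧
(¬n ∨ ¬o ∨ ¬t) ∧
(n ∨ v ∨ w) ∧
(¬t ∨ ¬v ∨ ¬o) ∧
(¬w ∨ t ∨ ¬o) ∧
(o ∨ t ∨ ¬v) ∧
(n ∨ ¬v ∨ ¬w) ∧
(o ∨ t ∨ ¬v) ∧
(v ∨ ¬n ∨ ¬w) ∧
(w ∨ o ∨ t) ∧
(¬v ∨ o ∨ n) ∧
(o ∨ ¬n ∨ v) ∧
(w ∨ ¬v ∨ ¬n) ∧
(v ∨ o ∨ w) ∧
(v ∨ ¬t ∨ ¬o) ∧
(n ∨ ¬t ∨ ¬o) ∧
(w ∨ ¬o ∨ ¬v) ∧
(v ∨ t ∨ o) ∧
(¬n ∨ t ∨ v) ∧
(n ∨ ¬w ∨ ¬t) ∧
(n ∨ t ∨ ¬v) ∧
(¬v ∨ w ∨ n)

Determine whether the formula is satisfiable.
No

No, the formula is not satisfiable.

No assignment of truth values to the variables can make all 25 clauses true simultaneously.

The formula is UNSAT (unsatisfiable).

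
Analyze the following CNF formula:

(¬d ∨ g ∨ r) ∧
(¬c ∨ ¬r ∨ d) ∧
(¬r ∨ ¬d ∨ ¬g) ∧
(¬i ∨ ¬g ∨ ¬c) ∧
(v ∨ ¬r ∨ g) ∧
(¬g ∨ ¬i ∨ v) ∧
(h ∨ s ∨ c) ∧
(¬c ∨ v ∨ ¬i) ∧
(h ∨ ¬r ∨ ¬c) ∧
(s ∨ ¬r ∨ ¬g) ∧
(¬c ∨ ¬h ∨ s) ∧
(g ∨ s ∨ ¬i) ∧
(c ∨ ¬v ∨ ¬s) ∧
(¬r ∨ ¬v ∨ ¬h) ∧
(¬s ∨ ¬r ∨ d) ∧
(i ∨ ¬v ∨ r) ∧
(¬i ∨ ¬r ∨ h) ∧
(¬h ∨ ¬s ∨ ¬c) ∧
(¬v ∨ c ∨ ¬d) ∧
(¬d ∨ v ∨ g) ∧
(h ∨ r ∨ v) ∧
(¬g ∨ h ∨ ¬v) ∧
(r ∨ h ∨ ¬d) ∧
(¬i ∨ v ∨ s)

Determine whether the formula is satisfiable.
Yes

Yes, the formula is satisfiable.

One satisfying assignment is: h=True, i=False, g=False, c=False, s=False, d=False, r=False, v=False

Verification: With this assignment, all 24 clauses evaluate to true.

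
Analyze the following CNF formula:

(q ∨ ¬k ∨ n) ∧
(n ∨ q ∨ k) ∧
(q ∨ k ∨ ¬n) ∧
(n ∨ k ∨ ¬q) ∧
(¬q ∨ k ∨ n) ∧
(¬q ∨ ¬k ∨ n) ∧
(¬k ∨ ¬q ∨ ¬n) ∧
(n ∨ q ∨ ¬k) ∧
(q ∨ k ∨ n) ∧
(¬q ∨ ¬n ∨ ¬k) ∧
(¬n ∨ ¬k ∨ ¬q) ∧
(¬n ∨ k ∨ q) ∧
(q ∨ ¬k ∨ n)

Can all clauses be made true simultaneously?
Yes

Yes, the formula is satisfiable.

One satisfying assignment is: q=False, n=True, k=True

Verification: With this assignment, all 13 clauses evaluate to true.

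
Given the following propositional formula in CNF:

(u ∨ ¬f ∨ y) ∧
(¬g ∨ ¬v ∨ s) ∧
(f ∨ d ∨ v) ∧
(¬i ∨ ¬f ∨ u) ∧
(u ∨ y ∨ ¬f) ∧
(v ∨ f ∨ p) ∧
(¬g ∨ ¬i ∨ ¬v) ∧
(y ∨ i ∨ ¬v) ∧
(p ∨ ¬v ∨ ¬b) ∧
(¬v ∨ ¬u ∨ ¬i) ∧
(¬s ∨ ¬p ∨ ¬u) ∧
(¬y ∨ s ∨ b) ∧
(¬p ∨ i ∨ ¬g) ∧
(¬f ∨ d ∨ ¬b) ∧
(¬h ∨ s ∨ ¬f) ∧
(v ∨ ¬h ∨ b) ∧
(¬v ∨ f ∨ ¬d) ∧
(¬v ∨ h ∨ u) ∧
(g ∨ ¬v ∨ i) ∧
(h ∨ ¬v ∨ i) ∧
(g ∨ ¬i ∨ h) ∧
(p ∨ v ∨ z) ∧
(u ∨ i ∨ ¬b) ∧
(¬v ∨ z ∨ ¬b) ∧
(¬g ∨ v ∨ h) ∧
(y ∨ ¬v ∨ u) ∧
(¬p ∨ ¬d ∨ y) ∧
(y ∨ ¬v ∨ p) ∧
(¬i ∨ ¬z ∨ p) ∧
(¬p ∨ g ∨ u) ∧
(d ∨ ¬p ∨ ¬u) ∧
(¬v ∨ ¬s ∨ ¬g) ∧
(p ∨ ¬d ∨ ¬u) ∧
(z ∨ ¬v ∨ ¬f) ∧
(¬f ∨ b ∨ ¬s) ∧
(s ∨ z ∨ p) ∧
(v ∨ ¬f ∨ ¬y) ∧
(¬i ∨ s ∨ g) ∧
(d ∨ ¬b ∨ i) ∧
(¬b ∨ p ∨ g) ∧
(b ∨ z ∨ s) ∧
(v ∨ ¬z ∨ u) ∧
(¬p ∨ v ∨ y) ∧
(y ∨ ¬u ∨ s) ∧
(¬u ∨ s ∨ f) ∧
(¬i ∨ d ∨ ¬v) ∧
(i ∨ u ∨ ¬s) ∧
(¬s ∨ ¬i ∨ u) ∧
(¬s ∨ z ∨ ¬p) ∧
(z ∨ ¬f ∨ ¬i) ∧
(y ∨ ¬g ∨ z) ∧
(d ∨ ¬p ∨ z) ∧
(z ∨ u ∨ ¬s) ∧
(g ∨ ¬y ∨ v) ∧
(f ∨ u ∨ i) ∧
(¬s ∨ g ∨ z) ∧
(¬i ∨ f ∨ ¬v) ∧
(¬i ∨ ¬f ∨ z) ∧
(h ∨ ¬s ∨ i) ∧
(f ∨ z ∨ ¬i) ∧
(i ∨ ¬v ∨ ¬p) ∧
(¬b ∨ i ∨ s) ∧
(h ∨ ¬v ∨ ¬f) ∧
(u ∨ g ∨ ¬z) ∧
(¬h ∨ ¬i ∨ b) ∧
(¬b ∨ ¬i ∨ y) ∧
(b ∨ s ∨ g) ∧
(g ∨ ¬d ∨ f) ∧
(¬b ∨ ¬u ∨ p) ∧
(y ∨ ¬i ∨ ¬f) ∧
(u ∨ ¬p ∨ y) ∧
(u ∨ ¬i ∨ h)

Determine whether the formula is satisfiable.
No

No, the formula is not satisfiable.

No assignment of truth values to the variables can make all 72 clauses true simultaneously.

The formula is UNSAT (unsatisfiable).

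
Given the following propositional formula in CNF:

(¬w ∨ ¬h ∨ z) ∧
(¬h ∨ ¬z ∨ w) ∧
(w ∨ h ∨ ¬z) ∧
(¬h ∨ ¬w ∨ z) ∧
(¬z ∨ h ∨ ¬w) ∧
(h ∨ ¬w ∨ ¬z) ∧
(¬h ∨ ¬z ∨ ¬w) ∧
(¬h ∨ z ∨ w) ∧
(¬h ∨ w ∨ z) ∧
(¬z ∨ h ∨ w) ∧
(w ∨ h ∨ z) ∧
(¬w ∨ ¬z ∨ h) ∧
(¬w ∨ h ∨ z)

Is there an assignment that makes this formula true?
No

No, the formula is not satisfiable.

No assignment of truth values to the variables can make all 13 clauses true simultaneously.

The formula is UNSAT (unsatisfiable).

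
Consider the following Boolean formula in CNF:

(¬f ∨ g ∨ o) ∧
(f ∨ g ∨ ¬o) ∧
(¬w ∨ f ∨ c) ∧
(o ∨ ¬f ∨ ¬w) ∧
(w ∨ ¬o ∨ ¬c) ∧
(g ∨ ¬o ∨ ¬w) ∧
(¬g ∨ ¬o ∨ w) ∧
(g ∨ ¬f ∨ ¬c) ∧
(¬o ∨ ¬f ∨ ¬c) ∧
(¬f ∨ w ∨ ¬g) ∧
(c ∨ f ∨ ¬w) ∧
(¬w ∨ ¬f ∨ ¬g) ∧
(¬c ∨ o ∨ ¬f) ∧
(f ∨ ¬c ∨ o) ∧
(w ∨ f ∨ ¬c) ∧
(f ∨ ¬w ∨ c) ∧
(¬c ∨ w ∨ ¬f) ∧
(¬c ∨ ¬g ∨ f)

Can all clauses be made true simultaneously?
Yes

Yes, the formula is satisfiable.

One satisfying assignment is: g=False, o=False, w=False, f=False, c=False

Verification: With this assignment, all 18 clauses evaluate to true.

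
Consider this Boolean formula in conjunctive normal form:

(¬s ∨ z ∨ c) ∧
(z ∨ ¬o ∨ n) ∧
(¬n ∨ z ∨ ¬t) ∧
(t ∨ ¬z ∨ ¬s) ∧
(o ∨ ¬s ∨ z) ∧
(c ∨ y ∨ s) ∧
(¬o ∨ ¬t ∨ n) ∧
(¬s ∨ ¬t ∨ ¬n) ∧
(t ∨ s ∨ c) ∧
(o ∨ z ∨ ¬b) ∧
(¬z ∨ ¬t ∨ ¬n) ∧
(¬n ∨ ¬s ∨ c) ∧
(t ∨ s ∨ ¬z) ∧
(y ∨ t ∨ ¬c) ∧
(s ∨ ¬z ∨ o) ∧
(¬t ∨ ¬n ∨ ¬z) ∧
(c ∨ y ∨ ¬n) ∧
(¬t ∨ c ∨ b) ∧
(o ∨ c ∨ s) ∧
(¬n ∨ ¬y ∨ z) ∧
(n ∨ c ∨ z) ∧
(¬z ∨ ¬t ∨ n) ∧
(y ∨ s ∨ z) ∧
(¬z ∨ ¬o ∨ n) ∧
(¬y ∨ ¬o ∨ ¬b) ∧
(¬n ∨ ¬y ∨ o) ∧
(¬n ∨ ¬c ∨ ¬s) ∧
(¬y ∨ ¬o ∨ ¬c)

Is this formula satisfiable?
Yes

Yes, the formula is satisfiable.

One satisfying assignment is: b=False, o=False, y=True, c=True, z=False, t=False, s=False, n=False

Verification: With this assignment, all 28 clauses evaluate to true.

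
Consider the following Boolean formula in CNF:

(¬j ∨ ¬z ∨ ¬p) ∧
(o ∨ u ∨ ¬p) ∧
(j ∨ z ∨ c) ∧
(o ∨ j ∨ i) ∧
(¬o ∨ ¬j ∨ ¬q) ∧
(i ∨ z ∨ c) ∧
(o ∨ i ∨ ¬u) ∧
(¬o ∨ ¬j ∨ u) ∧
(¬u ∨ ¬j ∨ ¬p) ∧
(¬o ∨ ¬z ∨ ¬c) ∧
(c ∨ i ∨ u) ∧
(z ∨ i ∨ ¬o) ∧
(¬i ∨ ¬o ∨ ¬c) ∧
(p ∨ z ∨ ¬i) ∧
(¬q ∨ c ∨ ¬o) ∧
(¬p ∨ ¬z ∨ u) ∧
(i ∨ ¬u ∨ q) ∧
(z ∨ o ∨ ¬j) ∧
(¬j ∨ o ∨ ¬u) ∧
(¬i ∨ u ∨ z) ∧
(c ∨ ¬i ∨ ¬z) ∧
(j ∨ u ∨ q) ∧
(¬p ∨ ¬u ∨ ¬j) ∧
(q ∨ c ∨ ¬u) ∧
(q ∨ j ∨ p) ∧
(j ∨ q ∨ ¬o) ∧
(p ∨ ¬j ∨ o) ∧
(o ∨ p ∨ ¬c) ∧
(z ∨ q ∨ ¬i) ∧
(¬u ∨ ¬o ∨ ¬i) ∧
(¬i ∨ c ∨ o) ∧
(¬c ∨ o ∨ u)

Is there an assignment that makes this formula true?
Yes

Yes, the formula is satisfiable.

One satisfying assignment is: u=True, p=True, j=False, o=False, q=True, i=True, c=True, z=False

Verification: With this assignment, all 32 clauses evaluate to true.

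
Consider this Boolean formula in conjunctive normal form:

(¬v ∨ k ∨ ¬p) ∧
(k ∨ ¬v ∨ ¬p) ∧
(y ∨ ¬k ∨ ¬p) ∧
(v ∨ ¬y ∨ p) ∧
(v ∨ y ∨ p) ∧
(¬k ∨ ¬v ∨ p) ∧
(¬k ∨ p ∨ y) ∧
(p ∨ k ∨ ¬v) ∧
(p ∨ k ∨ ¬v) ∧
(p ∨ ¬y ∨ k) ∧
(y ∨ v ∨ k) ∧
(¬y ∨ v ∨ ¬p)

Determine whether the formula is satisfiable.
Yes

Yes, the formula is satisfiable.

One satisfying assignment is: k=True, v=True, y=True, p=True

Verification: With this assignment, all 12 clauses evaluate to true.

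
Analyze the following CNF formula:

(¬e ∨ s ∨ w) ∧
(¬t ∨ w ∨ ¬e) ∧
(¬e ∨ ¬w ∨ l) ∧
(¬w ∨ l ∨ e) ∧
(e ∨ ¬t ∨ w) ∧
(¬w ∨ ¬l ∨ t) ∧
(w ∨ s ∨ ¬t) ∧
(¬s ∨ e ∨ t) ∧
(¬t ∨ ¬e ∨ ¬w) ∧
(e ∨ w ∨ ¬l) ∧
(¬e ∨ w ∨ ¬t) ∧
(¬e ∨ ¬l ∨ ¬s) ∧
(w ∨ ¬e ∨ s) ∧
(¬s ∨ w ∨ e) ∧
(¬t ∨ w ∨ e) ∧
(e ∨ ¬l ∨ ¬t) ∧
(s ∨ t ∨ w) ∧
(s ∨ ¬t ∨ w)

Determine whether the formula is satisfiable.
Yes

Yes, the formula is satisfiable.

One satisfying assignment is: e=True, s=True, t=False, w=False, l=False

Verification: With this assignment, all 18 clauses evaluate to true.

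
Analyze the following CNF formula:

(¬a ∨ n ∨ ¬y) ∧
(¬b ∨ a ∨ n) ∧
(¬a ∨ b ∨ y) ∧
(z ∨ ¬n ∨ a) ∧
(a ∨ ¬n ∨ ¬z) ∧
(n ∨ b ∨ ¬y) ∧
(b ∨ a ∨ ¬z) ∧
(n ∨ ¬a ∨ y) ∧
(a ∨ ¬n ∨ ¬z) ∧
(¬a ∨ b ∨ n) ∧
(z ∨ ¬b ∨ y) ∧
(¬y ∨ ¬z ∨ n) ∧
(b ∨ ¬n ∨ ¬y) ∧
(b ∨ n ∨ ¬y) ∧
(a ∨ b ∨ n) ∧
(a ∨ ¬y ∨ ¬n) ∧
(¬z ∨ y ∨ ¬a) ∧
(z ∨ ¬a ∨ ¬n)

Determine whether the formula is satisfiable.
Yes

Yes, the formula is satisfiable.

One satisfying assignment is: n=True, b=True, z=True, a=True, y=True

Verification: With this assignment, all 18 clauses evaluate to true.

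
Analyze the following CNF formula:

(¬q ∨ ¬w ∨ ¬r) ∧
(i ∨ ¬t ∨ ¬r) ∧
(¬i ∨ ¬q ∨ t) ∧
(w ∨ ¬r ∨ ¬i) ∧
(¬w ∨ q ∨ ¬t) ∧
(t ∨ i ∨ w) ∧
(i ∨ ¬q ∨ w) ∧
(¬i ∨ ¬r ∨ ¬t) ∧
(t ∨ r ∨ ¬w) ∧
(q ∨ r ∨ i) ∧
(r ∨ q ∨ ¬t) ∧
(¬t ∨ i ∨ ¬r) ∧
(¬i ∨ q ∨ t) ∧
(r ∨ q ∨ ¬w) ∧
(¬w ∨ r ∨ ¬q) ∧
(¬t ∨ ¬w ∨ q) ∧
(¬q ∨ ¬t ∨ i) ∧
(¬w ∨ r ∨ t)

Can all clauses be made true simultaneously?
Yes

Yes, the formula is satisfiable.

One satisfying assignment is: t=True, q=True, i=True, w=False, r=False

Verification: With this assignment, all 18 clauses evaluate to true.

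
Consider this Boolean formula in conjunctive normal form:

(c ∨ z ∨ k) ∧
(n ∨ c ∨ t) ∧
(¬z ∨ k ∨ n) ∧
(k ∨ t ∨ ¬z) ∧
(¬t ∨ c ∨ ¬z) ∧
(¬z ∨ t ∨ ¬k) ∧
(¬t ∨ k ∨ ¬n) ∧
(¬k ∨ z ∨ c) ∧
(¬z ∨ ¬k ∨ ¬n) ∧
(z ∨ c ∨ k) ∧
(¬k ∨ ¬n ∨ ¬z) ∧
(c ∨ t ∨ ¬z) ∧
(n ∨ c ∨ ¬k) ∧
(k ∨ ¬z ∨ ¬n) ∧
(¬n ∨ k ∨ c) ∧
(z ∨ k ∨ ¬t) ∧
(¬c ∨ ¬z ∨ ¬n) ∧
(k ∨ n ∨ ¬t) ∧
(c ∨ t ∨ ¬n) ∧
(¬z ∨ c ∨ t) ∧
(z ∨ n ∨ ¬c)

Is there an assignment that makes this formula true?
Yes

Yes, the formula is satisfiable.

One satisfying assignment is: t=False, z=False, n=True, c=True, k=False

Verification: With this assignment, all 21 clauses evaluate to true.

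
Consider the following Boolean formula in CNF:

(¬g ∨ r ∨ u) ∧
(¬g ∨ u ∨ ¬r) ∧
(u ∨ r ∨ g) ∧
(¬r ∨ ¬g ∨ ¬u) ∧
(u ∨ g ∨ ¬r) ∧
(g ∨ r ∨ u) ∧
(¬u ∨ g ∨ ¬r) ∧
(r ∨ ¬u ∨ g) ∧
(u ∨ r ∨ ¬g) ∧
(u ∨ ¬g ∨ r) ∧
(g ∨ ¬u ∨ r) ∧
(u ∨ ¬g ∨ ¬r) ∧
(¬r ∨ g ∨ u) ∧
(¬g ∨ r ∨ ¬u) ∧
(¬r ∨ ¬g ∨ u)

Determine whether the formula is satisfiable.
No

No, the formula is not satisfiable.

No assignment of truth values to the variables can make all 15 clauses true simultaneously.

The formula is UNSAT (unsatisfiable).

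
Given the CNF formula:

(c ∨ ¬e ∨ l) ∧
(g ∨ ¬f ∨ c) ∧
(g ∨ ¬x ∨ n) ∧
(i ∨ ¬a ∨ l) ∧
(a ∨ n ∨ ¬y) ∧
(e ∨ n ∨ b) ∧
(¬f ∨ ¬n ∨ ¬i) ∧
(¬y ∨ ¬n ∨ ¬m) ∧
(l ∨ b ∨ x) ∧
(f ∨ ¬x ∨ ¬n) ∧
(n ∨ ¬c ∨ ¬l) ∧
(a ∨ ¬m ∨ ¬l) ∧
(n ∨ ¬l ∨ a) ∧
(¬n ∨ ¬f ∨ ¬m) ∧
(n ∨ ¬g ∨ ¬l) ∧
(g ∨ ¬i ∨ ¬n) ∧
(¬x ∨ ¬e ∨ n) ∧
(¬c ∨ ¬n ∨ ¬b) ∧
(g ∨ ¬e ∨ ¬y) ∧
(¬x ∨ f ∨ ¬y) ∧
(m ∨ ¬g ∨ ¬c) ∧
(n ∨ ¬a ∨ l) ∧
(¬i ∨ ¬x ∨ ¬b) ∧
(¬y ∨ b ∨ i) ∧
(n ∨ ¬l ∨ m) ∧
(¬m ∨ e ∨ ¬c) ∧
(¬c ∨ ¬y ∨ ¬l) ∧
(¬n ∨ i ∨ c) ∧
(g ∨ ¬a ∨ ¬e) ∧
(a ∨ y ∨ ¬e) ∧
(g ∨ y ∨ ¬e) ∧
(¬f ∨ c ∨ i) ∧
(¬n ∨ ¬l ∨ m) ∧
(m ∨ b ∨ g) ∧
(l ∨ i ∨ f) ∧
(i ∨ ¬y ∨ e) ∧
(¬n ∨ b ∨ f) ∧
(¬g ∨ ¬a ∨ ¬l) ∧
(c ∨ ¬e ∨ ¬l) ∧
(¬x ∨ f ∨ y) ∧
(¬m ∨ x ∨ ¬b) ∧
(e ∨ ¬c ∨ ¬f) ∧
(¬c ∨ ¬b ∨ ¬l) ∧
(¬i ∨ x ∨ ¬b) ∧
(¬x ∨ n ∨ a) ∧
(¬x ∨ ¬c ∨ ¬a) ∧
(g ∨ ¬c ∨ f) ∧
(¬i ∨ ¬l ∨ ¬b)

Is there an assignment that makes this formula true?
No

No, the formula is not satisfiable.

No assignment of truth values to the variables can make all 48 clauses true simultaneously.

The formula is UNSAT (unsatisfiable).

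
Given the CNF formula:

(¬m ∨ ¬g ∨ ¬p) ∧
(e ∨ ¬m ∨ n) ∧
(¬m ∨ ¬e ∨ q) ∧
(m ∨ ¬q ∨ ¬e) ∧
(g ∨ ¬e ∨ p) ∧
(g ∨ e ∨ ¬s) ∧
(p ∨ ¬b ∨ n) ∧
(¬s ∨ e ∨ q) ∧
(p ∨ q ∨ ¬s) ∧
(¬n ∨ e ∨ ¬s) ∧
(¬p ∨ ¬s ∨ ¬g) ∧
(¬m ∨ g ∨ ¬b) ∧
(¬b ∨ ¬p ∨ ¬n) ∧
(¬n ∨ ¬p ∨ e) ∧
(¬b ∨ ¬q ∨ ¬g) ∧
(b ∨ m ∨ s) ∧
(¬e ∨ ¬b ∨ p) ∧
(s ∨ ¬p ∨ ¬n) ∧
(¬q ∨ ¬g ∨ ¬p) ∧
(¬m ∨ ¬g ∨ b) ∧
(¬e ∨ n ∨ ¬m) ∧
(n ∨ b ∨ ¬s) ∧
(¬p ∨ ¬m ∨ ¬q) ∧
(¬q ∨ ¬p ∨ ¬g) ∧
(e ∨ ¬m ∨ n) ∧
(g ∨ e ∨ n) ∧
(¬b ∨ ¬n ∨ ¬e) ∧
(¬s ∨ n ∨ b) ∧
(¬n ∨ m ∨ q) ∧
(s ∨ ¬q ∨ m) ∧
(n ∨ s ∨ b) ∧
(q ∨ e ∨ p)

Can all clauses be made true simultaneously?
Yes

Yes, the formula is satisfiable.

One satisfying assignment is: g=False, m=False, q=False, n=False, e=True, b=True, p=True, s=True

Verification: With this assignment, all 32 clauses evaluate to true.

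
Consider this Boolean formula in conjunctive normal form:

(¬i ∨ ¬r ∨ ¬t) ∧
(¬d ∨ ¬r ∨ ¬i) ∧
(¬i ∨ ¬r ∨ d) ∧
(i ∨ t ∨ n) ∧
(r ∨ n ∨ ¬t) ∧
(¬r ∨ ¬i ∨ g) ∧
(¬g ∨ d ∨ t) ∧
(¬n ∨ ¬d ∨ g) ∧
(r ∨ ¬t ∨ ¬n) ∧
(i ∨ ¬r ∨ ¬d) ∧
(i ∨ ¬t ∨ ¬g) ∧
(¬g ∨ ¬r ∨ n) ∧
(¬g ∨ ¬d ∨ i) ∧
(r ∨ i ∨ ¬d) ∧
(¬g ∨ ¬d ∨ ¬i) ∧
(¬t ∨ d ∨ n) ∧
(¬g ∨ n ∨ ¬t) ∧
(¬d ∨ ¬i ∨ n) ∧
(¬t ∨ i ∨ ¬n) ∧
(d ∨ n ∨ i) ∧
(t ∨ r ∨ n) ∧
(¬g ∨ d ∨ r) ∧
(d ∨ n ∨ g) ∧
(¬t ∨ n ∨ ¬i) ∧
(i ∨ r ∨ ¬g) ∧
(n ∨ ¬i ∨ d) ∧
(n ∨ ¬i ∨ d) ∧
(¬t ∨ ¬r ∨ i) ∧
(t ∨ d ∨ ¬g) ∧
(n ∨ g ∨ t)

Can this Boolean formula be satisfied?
Yes

Yes, the formula is satisfiable.

One satisfying assignment is: i=False, d=False, g=False, t=False, n=True, r=False

Verification: With this assignment, all 30 clauses evaluate to true.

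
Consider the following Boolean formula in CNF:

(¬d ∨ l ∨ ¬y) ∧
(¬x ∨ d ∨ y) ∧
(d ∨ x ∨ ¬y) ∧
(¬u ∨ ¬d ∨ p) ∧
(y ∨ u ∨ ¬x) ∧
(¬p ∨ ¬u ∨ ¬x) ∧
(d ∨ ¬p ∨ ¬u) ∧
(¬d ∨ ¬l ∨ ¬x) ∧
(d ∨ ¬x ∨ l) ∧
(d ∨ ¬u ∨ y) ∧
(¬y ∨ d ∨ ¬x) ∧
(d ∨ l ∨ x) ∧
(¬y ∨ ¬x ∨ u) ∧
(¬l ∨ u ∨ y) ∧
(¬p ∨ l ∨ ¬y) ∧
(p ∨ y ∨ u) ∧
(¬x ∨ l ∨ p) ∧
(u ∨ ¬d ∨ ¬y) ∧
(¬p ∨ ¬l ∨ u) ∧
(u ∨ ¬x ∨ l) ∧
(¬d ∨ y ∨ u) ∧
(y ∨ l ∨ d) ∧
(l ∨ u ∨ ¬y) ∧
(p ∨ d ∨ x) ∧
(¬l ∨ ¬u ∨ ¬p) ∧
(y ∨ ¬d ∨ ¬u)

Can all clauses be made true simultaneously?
No

No, the formula is not satisfiable.

No assignment of truth values to the variables can make all 26 clauses true simultaneously.

The formula is UNSAT (unsatisfiable).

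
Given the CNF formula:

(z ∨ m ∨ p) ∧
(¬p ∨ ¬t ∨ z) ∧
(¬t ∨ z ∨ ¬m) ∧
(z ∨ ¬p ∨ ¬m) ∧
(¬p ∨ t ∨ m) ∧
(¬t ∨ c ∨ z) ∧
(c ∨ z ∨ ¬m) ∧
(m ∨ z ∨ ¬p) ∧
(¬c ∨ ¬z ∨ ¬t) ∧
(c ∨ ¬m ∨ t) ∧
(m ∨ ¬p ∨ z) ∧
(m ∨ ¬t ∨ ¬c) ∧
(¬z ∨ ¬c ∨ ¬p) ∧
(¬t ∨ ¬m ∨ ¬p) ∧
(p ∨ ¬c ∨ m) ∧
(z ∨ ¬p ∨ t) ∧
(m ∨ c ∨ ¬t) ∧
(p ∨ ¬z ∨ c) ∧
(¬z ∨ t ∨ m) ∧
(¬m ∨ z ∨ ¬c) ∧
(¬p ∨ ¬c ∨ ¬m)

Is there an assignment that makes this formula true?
Yes

Yes, the formula is satisfiable.

One satisfying assignment is: p=False, c=True, m=True, t=False, z=True

Verification: With this assignment, all 21 clauses evaluate to true.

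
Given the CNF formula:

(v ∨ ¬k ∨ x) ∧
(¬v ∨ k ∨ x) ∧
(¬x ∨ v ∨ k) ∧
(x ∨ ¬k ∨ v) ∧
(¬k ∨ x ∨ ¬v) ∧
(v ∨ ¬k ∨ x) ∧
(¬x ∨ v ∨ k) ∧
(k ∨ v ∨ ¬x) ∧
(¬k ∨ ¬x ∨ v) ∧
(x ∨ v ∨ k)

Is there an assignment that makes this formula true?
Yes

Yes, the formula is satisfiable.

One satisfying assignment is: k=False, v=True, x=True

Verification: With this assignment, all 10 clauses evaluate to true.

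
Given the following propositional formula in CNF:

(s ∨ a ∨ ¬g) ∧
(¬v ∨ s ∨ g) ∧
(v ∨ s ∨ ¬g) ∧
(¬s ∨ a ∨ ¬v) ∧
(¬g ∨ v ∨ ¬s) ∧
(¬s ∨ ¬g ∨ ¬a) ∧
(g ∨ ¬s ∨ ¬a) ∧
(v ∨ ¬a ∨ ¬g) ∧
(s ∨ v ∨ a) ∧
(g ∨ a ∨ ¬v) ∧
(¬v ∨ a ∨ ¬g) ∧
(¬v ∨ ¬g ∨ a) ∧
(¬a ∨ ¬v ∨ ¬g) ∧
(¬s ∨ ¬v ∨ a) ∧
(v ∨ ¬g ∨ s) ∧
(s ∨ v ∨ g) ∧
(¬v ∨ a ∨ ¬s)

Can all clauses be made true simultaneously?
Yes

Yes, the formula is satisfiable.

One satisfying assignment is: v=False, g=False, a=False, s=True

Verification: With this assignment, all 17 clauses evaluate to true.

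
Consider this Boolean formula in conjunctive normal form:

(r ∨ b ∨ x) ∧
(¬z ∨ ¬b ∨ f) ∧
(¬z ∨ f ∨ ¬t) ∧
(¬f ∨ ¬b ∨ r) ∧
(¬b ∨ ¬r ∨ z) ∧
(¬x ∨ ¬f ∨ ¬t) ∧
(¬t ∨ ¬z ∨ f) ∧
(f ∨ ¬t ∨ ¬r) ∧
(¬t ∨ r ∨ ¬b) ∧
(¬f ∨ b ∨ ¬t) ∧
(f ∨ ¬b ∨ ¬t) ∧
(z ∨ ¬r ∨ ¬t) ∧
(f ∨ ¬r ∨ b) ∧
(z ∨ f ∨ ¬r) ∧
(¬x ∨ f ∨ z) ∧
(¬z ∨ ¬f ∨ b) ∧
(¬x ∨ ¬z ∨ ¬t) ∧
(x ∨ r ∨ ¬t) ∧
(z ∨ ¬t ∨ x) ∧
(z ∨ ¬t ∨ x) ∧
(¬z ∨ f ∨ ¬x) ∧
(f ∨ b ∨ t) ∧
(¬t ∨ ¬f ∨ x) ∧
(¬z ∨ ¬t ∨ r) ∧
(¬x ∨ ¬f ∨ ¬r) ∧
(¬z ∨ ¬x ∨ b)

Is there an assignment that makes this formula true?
Yes

Yes, the formula is satisfiable.

One satisfying assignment is: b=True, r=False, t=False, x=False, f=False, z=False

Verification: With this assignment, all 26 clauses evaluate to true.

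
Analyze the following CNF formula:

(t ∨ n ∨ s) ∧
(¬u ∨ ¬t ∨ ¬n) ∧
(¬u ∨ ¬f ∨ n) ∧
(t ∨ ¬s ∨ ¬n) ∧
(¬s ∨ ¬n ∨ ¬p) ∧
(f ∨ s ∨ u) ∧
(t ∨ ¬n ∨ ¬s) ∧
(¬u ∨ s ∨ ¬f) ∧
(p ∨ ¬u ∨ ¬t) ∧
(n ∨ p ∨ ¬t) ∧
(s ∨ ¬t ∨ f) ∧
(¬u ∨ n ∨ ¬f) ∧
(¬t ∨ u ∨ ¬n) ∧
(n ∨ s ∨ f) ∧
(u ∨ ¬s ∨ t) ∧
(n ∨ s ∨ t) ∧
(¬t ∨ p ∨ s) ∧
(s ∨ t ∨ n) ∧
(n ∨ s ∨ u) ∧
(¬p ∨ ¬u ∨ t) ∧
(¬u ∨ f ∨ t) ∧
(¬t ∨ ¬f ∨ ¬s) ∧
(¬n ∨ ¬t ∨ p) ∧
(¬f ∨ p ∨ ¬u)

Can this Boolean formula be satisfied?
Yes

Yes, the formula is satisfiable.

One satisfying assignment is: n=False, p=True, s=True, f=False, u=False, t=True

Verification: With this assignment, all 24 clauses evaluate to true.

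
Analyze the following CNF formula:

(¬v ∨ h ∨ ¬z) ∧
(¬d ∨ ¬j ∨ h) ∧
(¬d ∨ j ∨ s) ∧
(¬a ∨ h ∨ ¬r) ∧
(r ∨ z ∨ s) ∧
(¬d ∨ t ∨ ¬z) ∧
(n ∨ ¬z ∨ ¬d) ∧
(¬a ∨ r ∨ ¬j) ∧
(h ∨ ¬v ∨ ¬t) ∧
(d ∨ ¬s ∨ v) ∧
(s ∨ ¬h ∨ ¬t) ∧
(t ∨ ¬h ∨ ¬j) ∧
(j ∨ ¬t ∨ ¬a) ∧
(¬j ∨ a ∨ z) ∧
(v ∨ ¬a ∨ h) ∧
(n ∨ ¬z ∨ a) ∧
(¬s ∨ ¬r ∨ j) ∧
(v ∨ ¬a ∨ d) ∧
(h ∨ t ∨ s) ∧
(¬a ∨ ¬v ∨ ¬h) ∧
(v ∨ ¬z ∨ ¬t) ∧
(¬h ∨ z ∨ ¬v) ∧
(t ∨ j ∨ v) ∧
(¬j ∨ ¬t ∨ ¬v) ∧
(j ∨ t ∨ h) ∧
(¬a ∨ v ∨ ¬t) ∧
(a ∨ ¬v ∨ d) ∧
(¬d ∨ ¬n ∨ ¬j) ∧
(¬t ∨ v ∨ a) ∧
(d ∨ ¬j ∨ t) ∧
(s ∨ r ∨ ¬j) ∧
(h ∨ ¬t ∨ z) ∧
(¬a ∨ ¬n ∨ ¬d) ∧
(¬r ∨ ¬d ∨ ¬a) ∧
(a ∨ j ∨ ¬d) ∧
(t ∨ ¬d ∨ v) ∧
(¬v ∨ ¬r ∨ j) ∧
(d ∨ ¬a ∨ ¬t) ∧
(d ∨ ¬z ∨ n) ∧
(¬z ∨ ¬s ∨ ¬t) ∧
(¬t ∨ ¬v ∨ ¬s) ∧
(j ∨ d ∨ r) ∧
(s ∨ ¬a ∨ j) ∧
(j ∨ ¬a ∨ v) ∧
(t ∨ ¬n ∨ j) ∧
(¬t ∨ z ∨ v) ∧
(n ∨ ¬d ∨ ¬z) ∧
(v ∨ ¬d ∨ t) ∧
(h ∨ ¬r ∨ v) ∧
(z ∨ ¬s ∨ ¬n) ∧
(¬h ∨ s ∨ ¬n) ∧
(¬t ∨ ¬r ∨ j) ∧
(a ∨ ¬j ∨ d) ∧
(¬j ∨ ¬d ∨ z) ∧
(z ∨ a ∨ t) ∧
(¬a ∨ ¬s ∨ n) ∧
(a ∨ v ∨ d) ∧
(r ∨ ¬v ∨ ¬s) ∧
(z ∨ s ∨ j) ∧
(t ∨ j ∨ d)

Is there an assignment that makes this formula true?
No

No, the formula is not satisfiable.

No assignment of truth values to the variables can make all 60 clauses true simultaneously.

The formula is UNSAT (unsatisfiable).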